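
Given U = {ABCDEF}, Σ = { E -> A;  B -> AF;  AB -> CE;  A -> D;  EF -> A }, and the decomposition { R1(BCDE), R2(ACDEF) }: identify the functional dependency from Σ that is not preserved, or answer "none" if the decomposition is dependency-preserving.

Check B → AF: no single fragment contains all of {ABF}, and the restricted closure of {B} across the fragments never reaches {AF}.
E → A is preserved.
AB → CE is preserved.
A → D is preserved.
EF → A is preserved.

B -> AF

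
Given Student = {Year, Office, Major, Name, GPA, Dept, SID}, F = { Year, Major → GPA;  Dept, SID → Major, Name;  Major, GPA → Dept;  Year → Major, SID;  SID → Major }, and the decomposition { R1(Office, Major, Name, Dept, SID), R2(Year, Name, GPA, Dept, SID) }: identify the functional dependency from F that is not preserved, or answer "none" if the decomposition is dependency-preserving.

Check Major, GPA → Dept: no single fragment contains all of {Major, GPA, Dept}, and the restricted closure of {Major, GPA} across the fragments never reaches {Dept}.
Year, Major → GPA is preserved.
Dept, SID → Major, Name is preserved.
Year → Major, SID is preserved.
SID → Major is preserved.

Major, GPA → Dept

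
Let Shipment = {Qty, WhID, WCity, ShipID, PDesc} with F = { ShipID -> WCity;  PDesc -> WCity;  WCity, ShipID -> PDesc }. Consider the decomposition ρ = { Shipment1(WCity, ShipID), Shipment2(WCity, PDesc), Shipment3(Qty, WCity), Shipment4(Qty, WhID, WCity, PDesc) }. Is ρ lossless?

No

Chase test. Columns are Qty, WhID, WCity, ShipID, PDesc; row i has aⱼ where attribute j ∈ Shipmenti, else bᵢⱼ.
Initial tableau (one row per fragment):
  row 1: b11 b12 a3 a4 b15
  row 2: b21 b22 a3 b24 a5
  row 3: a1 b32 a3 b34 b35
  row 4: a1 a2 a3 b44 a5
No row becomes fully distinguished — the join is lossy.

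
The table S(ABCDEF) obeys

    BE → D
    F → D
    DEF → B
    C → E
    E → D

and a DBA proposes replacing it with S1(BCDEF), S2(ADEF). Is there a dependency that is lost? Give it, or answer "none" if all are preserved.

none

BE → D lies within S1.
F → D lies within S1.
DEF → B lies within S1.
C → E lies within S1.
E → D lies within S1.
Every dependency is enforceable on the fragments, so the decomposition is dependency-preserving.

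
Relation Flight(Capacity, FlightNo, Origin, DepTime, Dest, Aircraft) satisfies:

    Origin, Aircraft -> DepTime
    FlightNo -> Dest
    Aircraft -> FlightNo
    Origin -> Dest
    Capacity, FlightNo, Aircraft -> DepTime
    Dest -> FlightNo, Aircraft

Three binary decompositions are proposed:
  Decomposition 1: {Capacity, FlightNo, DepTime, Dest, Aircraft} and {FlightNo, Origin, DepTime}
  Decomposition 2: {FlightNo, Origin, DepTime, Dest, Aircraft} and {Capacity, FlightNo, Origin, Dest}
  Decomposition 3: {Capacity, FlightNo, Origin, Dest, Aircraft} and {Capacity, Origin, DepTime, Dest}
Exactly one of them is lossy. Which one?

Decomposition 1

Decomposition 1: common = {FlightNo, DepTime}, closure = {FlightNo, DepTime, Dest, Aircraft} → lossy.
Decomposition 2: common = {FlightNo, Origin, Dest}, closure = {FlightNo, Origin, DepTime, Dest, Aircraft} → lossless.
Decomposition 3: common = {Capacity, Origin, Dest}, closure = {Capacity, FlightNo, Origin, DepTime, Dest, Aircraft} → lossless.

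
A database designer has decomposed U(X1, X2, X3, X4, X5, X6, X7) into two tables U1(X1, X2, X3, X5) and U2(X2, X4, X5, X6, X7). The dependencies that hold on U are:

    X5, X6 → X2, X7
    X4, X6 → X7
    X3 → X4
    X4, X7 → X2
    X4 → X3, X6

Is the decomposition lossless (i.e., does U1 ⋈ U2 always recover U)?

No

Common attributes: U1 ∩ U2 = {X2, X5}.
No dependency enlarges {X2, X5}, so (X2, X5)⁺ = {X2, X5}.
The closure contains neither all of U1 = {X1, X2, X3, X5} nor all of U2 = {X2, X4, X5, X6, X7}, so the common attributes are not a superkey of either fragment. The join is lossy.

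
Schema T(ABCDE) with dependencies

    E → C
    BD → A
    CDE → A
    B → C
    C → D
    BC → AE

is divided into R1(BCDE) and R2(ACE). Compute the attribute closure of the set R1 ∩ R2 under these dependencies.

ACDE

R1 ∩ R2 = {CE}.
C → D applies, adding D
CDE → A applies, adding A
Closure: {ACDE}.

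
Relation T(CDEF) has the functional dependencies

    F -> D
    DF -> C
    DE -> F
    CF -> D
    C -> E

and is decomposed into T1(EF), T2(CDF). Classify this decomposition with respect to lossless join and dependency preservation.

lossless but not dependency-preserving

Lossless test: (F)⁺ = {CDEF}, which contains all of one fragment — lossless.
Dependency preservation: the restricted closure of {DE} across the fragments never reaches {F}, so DE → F cannot be enforced without a join — not preserved.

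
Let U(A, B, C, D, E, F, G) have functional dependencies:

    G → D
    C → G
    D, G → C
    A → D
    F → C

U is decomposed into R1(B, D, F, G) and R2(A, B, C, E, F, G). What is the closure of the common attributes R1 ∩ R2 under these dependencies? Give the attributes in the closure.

B, C, D, F, G

R1 ∩ R2 = {B, F, G}.
G → D applies, adding D
D, G → C applies, adding C
Closure: {B, C, D, F, G}.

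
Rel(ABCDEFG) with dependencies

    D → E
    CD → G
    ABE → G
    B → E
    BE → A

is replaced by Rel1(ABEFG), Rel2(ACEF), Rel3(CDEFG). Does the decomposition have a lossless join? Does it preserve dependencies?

lossy but dependency-preserving

Lossless test (chase): applying each FD to every pair of rows produces no changes in the tableau, so no row becomes fully distinguished — the join is lossy.
Dependency preservation: every FD's attributes lie within a single fragment, so each can be enforced locally — preserved.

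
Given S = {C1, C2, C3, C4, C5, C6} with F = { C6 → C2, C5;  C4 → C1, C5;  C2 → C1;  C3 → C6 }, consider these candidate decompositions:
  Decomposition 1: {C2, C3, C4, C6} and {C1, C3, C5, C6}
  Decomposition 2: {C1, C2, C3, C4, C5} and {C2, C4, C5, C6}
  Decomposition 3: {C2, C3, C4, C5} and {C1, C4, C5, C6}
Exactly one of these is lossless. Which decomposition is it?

Decomposition 1: common = {C3, C6}, closure = {C1, C2, C3, C5, C6} → lossless.
Decomposition 2: common = {C2, C4, C5}, closure = {C1, C2, C4, C5} → lossy.
Decomposition 3: common = {C4, C5}, closure = {C1, C4, C5} → lossy.

Decomposition 1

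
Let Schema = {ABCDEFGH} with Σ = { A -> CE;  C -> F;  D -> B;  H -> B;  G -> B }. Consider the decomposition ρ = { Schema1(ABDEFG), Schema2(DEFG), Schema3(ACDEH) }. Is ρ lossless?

No

Chase test. Columns are ABCDEFGH; row i has aⱼ where attribute j ∈ Schemai, else bᵢⱼ.
Initial tableau (one row per fragment):
  row 1: a1 a2 b13 a4 a5 a6 a7 b18
  row 2: b21 b22 b23 a4 a5 a6 a7 b28
  row 3: a1 b32 a3 a4 a5 b36 b37 a8
Rows 1 and 3 agree on A; apply A→CE and equate their CE entries.
Rows 1 and 3 agree on C; apply C→F and equate their F entries.
Rows 1 and 2 agree on D; apply D→B and equate their B entries.
Rows 1 and 3 agree on D; apply D→B and equate their B entries.
No row becomes fully distinguished — the join is lossy.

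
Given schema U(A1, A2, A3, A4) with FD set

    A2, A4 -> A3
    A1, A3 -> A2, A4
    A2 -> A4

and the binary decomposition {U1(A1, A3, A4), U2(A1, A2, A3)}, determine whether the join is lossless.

Common attributes: U1 ∩ U2 = {A1, A3}.
Closure of {A1, A3}: A1, A3 → A2, A4 applies, adding A2, A4. So (A1, A3)⁺ = {A1, A2, A3, A4}.
This closure contains every attribute of U1, so U1 ∩ U2 → U1. The join is lossless.

Yes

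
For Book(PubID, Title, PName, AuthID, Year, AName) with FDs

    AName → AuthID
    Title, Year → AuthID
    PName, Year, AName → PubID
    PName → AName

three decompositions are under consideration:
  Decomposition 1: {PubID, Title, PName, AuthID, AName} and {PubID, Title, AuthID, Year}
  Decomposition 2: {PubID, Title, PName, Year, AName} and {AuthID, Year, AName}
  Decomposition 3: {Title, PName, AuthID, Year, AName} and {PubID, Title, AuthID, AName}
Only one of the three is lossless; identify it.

Decomposition 1: common = {PubID, Title, AuthID}, closure = {PubID, Title, AuthID} → lossy.
Decomposition 2: common = {Year, AName}, closure = {AuthID, Year, AName} → lossless.
Decomposition 3: common = {Title, AuthID, AName}, closure = {Title, AuthID, AName} → lossy.

Decomposition 2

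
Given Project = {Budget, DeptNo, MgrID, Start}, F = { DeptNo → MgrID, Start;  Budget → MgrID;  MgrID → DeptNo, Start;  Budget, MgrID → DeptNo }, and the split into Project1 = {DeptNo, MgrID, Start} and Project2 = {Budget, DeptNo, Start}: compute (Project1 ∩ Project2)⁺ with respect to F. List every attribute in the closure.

DeptNo, MgrID, Start

Project1 ∩ Project2 = {DeptNo, Start}.
DeptNo → MgrID, Start applies, adding MgrID
Closure: {DeptNo, MgrID, Start}.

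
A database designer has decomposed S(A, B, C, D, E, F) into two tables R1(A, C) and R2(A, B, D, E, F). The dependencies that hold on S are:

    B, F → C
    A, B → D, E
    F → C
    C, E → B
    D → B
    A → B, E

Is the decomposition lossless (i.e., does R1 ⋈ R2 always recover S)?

No

Common attributes: R1 ∩ R2 = {A}.
Closure of {A}: A → B, E applies, adding B, E; A, B → D, E applies, adding D. So (A)⁺ = {A, B, D, E}.
The closure contains neither all of R1 = {A, C} nor all of R2 = {A, B, D, E, F}, so the common attributes are not a superkey of either fragment. The join is lossy.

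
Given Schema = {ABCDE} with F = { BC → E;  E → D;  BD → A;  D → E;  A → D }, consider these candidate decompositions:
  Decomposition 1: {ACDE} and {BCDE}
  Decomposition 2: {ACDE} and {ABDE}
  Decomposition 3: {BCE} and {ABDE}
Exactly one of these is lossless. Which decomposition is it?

Decomposition 1: common = {CDE}, closure = {CDE} → lossy.
Decomposition 2: common = {ADE}, closure = {ADE} → lossy.
Decomposition 3: common = {BE}, closure = {ABDE} → lossless.

Decomposition 3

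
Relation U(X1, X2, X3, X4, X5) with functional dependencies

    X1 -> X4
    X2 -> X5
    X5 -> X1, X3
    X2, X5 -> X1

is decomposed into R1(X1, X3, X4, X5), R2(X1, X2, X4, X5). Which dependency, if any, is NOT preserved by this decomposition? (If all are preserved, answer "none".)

X1 → X4 lies within R1.
X2 → X5 lies within R2.
X5 → X1, X3 lies within R1.
X2, X5 → X1 lies within R2.
Every dependency is enforceable on the fragments, so the decomposition is dependency-preserving.

none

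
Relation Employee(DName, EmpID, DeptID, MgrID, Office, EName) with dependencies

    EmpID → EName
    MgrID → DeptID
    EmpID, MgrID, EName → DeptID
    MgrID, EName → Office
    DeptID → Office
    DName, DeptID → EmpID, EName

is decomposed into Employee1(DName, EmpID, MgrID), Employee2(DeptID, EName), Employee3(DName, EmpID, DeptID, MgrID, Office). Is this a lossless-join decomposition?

Chase test. Columns are DName, EmpID, DeptID, MgrID, Office, EName; row i has aⱼ where attribute j ∈ Employeei, else bᵢⱼ.
Initial tableau (one row per fragment):
  row 1: a1 a2 b13 a4 b15 b16
  row 2: b21 b22 a3 b24 b25 a6
  row 3: a1 a2 a3 a4 a5 b36
Rows 1 and 3 agree on EmpID; apply EmpID→EName and equate their EName entries.
Rows 1 and 3 agree on MgrID; apply MgrID→DeptID and equate their DeptID entries.
Rows 1 and 3 agree on MgrID, EName; apply MgrID, EName→Office and equate their Office entries.
Rows 1 and 2 agree on DeptID; apply DeptID→Office and equate their Office entries.
No row becomes fully distinguished — the join is lossy.

No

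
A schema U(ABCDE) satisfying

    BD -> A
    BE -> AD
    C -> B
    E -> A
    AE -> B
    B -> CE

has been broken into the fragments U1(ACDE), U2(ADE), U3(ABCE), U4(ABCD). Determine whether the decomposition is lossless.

Chase test. Columns are ABCDE; row i has aⱼ where attribute j ∈ Ui, else bᵢⱼ.
Initial tableau (one row per fragment):
  row 1: a1 b12 a3 a4 a5
  row 2: a1 b22 b23 a4 a5
  row 3: a1 a2 a3 b34 a5
  row 4: a1 a2 a3 a4 b45
Rows 1 and 3 agree on C; apply C→B and equate their B entries.
Rows 1 and 2 agree on AE; apply AE→B and equate their B entries.
Rows 1 and 2 agree on B; apply B→CE and equate their CE entries.
Rows 1 and 4 agree on B; apply B→CE and equate their CE entries.
Rows 1 and 3 agree on BE; apply BE→AD and equate their AD entries.
Row 1 is now all distinguished symbols — the join is lossless.

Yes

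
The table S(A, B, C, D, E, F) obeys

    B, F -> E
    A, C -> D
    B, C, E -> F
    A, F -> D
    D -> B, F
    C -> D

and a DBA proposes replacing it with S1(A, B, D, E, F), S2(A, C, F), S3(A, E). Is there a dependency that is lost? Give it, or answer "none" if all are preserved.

Check C → D: no single fragment contains all of {C, D}, and the restricted closure of {C} across the fragments never reaches {D}.
B, F → E is preserved.
A, C → D is preserved.
B, C, E → F is preserved.
A, F → D is preserved.
D → B, F is preserved.

C -> D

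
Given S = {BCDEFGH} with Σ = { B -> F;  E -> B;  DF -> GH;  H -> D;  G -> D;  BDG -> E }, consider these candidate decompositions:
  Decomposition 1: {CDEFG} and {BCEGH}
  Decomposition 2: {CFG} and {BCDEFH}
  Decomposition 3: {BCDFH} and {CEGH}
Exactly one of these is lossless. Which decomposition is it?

Decomposition 1

Decomposition 1: common = {CEG}, closure = {BCDEFGH} → lossless.
Decomposition 2: common = {CF}, closure = {CF} → lossy.
Decomposition 3: common = {CH}, closure = {CDH} → lossy.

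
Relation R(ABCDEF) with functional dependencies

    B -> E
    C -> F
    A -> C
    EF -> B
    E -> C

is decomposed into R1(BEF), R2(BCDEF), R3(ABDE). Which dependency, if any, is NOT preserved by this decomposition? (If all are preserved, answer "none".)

A -> C

Check A → C: no single fragment contains all of {AC}, and the restricted closure of {A} across the fragments never reaches {C}.
B → E is preserved.
C → F is preserved.
EF → B is preserved.
E → C is preserved.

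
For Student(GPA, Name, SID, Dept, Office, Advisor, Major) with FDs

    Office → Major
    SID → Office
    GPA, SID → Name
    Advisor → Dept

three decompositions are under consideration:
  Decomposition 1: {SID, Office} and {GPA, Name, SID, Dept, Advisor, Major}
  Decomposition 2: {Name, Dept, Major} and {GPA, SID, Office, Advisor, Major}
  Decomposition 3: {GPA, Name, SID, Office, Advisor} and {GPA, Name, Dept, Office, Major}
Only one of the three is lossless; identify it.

Decomposition 1

Decomposition 1: common = {SID}, closure = {SID, Office, Major} → lossless.
Decomposition 2: common = {Major}, closure = {Major} → lossy.
Decomposition 3: common = {GPA, Name, Office}, closure = {GPA, Name, Office, Major} → lossy.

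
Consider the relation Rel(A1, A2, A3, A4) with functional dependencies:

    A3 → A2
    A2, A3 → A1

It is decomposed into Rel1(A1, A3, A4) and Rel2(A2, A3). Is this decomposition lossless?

Yes

Common attributes: Rel1 ∩ Rel2 = {A3}.
Closure of {A3}: A3 → A2 applies, adding A2; A2, A3 → A1 applies, adding A1. So (A3)⁺ = {A1, A2, A3}.
This closure contains every attribute of Rel2, so Rel1 ∩ Rel2 → Rel2. The join is lossless.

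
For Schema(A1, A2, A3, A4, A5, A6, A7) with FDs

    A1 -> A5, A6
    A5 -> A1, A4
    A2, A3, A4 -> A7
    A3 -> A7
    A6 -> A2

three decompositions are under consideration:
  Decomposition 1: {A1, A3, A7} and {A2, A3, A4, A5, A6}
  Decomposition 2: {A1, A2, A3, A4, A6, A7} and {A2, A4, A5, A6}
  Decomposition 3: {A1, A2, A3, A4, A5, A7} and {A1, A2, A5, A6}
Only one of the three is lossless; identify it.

Decomposition 3

Decomposition 1: common = {A3}, closure = {A3, A7} → lossy.
Decomposition 2: common = {A2, A4, A6}, closure = {A2, A4, A6} → lossy.
Decomposition 3: common = {A1, A2, A5}, closure = {A1, A2, A4, A5, A6} → lossless.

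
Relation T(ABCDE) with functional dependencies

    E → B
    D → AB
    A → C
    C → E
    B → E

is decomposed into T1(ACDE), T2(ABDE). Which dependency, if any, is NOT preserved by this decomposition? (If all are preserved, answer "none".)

none

E → B lies within T2.
D → AB lies within T2.
A → C lies within T1.
C → E lies within T1.
B → E lies within T2.
Every dependency is enforceable on the fragments, so the decomposition is dependency-preserving.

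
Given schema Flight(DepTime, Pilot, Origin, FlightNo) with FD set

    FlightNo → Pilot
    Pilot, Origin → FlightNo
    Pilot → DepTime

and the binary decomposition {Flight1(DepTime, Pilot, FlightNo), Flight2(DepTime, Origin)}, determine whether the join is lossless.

No

Common attributes: Flight1 ∩ Flight2 = {DepTime}.
No dependency enlarges {DepTime}, so (DepTime)⁺ = {DepTime}.
The closure contains neither all of Flight1 = {DepTime, Pilot, FlightNo} nor all of Flight2 = {DepTime, Origin}, so the common attributes are not a superkey of either fragment. The join is lossy.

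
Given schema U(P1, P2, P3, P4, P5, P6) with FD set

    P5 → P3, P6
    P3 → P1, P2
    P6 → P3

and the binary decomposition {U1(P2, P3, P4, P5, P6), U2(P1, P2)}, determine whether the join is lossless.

Common attributes: U1 ∩ U2 = {P2}.
No dependency enlarges {P2}, so (P2)⁺ = {P2}.
The closure contains neither all of U1 = {P2, P3, P4, P5, P6} nor all of U2 = {P1, P2}, so the common attributes are not a superkey of either fragment. The join is lossy.

No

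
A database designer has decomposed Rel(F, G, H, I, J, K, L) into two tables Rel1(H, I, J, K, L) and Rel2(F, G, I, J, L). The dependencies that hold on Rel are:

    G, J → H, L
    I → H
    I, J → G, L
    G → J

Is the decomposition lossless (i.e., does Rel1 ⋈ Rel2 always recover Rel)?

No

Common attributes: Rel1 ∩ Rel2 = {I, J, L}.
Closure of {I, J, L}: I → H applies, adding H; I, J → G, L applies, adding G. So (I, J, L)⁺ = {G, H, I, J, L}.
The closure contains neither all of Rel1 = {H, I, J, K, L} nor all of Rel2 = {F, G, I, J, L}, so the common attributes are not a superkey of either fragment. The join is lossy.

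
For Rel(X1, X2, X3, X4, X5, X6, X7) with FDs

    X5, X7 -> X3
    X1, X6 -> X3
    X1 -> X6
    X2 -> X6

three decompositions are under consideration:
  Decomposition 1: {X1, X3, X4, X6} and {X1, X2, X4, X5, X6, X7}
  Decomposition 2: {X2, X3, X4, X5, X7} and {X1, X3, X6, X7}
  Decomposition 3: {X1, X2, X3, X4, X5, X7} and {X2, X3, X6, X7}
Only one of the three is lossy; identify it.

Decomposition 2

Decomposition 1: common = {X1, X4, X6}, closure = {X1, X3, X4, X6} → lossless.
Decomposition 2: common = {X3, X7}, closure = {X3, X7} → lossy.
Decomposition 3: common = {X2, X3, X7}, closure = {X2, X3, X6, X7} → lossless.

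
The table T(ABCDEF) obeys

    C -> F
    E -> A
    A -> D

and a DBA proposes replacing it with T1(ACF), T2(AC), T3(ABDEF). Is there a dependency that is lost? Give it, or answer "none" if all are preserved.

none

C → F lies within T1.
E → A lies within T3.
A → D lies within T3.
Every dependency is enforceable on the fragments, so the decomposition is dependency-preserving.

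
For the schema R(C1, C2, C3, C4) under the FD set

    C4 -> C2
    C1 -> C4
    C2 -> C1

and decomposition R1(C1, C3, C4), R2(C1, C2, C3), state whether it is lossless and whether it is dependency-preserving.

Lossless test: (C1, C3)⁺ = {C1, C2, C3, C4}, which contains all of one fragment — lossless.
Dependency preservation: C4 → C2 is not contained in any single fragment, but the restricted closure of its left-hand side across the fragments still reaches the right-hand side; the remaining FDs each lie inside some fragment. All dependencies are preserved.

lossless and dependency-preserving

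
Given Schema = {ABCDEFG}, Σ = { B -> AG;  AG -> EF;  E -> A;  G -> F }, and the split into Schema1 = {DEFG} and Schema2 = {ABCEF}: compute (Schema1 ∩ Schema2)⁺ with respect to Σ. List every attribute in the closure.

Schema1 ∩ Schema2 = {EF}.
E → A applies, adding A
Closure: {AEF}.

AEF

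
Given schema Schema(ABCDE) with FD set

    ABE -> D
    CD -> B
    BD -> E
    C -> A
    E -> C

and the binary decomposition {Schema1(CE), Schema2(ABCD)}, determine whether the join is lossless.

No

Common attributes: Schema1 ∩ Schema2 = {C}.
Closure of {C}: C → A applies, adding A. So (C)⁺ = {AC}.
The closure contains neither all of Schema1 = {CE} nor all of Schema2 = {ABCD}, so the common attributes are not a superkey of either fragment. The join is lossy.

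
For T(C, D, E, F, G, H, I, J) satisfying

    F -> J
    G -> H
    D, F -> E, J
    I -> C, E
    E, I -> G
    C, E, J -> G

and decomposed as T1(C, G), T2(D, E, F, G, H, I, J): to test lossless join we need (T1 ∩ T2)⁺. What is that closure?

T1 ∩ T2 = {G}.
G → H applies, adding H
Closure: {G, H}.

G, H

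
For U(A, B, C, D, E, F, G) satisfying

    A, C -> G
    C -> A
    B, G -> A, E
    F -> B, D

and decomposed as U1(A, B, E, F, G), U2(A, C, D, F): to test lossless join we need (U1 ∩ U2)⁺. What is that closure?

U1 ∩ U2 = {A, F}.
F → B, D applies, adding B, D
Closure: {A, B, D, F}.

A, B, D, F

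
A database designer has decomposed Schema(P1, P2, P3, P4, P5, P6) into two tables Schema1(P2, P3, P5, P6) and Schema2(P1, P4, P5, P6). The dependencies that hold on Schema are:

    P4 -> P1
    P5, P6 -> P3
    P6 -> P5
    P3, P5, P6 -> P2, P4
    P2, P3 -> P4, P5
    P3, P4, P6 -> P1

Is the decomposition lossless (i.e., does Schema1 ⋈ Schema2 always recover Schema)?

Yes

Common attributes: Schema1 ∩ Schema2 = {P5, P6}.
Closure of {P5, P6}: P5, P6 → P3 applies, adding P3; P3, P5, P6 → P2, P4 applies, adding P2, P4; P3, P4, P6 → P1 applies, adding P1. So (P5, P6)⁺ = {P1, P2, P3, P4, P5, P6}.
This closure contains every attribute of Schema1, so Schema1 ∩ Schema2 → Schema1. The join is lossless.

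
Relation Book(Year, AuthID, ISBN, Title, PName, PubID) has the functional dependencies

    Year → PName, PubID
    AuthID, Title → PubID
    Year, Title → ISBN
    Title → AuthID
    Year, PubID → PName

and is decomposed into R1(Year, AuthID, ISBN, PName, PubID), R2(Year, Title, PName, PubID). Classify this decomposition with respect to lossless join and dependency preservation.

Lossless test: (Year, PName, PubID)⁺ = {Year, PName, PubID}, which is a superkey of neither fragment — lossy.
Dependency preservation: the restricted closure of {Year, Title} across the fragments never reaches {ISBN}, so Year, Title → ISBN cannot be enforced without a join — not preserved.

lossy and not dependency-preserving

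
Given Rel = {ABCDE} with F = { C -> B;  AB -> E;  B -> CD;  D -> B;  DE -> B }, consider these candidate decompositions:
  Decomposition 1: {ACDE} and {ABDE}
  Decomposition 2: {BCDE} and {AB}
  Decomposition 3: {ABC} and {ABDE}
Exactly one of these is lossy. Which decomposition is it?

Decomposition 2

Decomposition 1: common = {ADE}, closure = {ABCDE} → lossless.
Decomposition 2: common = {B}, closure = {BCD} → lossy.
Decomposition 3: common = {AB}, closure = {ABCDE} → lossless.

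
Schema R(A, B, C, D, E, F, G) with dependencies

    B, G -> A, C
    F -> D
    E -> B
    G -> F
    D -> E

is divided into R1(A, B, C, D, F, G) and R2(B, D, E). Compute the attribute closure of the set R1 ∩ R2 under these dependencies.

R1 ∩ R2 = {B, D}.
D → E applies, adding E
Closure: {B, D, E}.

B, D, E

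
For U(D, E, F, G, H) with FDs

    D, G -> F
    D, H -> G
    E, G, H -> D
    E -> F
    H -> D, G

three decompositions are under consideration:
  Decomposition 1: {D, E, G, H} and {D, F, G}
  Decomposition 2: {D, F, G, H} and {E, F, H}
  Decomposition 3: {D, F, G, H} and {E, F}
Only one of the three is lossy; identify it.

Decomposition 1: common = {D, G}, closure = {D, F, G} → lossless.
Decomposition 2: common = {F, H}, closure = {D, F, G, H} → lossless.
Decomposition 3: common = {F}, closure = {F} → lossy.

Decomposition 3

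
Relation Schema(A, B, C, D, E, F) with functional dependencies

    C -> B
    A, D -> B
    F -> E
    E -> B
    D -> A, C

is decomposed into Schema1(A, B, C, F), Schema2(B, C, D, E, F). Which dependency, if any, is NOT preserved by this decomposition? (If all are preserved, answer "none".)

Check D → A, C: no single fragment contains all of {A, C, D}, and the restricted closure of {D} across the fragments never reaches {A, C}.
C → B is preserved.
A, D → B is preserved.
F → E is preserved.
E → B is preserved.

D -> A, C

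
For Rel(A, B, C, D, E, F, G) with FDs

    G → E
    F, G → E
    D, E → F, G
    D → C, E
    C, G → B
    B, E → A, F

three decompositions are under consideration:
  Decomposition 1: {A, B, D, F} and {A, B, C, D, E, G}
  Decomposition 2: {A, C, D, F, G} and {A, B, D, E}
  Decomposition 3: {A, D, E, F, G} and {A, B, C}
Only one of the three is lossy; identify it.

Decomposition 1: common = {A, B, D}, closure = {A, B, C, D, E, F, G} → lossless.
Decomposition 2: common = {A, D}, closure = {A, B, C, D, E, F, G} → lossless.
Decomposition 3: common = {A}, closure = {A} → lossy.

Decomposition 3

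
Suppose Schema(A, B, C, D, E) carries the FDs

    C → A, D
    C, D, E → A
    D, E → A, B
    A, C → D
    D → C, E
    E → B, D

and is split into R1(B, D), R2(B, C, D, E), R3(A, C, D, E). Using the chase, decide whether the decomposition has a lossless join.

Yes

Chase test. Columns are A, B, C, D, E; row i has aⱼ where attribute j ∈ Ri, else bᵢⱼ.
Initial tableau (one row per fragment):
  row 1: b11 a2 b13 a4 b15
  row 2: b21 a2 a3 a4 a5
  row 3: a1 b32 a3 a4 a5
Rows 2 and 3 agree on C; apply C→A, D and equate their A, D entries.
Rows 2 and 3 agree on D, E; apply D, E→A, B and equate their A, B entries.
Rows 1 and 2 agree on D; apply D→C, E and equate their C, E entries.
Rows 1 and 2 agree on C; apply C→A, D and equate their A, D entries.
Row 1 is now all distinguished symbols — the join is lossless.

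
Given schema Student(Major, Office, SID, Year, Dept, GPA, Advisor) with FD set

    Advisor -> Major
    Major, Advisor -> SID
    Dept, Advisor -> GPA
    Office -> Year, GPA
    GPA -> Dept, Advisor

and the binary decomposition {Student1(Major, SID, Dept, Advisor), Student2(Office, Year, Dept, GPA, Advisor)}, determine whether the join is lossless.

Yes

Common attributes: Student1 ∩ Student2 = {Dept, Advisor}.
Closure of {Dept, Advisor}: Advisor → Major applies, adding Major; Major, Advisor → SID applies, adding SID; Dept, Advisor → GPA applies, adding GPA. So (Dept, Advisor)⁺ = {Major, SID, Dept, GPA, Advisor}.
This closure contains every attribute of Student1, so Student1 ∩ Student2 → Student1. The join is lossless.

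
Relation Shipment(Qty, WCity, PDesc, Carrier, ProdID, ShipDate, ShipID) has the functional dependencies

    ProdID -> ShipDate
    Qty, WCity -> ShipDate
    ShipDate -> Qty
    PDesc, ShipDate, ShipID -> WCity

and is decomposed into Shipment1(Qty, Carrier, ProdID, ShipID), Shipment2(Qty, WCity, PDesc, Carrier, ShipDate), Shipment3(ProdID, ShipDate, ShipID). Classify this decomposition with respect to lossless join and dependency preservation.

Lossless test (chase): Rows 1 and 3 agree on ProdID; apply ProdID→ShipDate and equate their ShipDate entries. Rows 1 and 3 agree on ShipDate; apply ShipDate→Qty and equate their Qty entries. No row becomes fully distinguished — the join is lossy.
Dependency preservation: the restricted closure of {PDesc, ShipDate, ShipID} across the fragments never reaches {WCity}, so PDesc, ShipDate, ShipID → WCity cannot be enforced without a join — not preserved.

lossy and not dependency-preserving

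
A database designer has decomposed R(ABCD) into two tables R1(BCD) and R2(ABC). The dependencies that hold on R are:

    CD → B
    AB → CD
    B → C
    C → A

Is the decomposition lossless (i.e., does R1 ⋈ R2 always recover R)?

Common attributes: R1 ∩ R2 = {BC}.
Closure of {BC}: C → A applies, adding A; AB → CD applies, adding D. So (BC)⁺ = {ABCD}.
This closure contains every attribute of R1, so R1 ∩ R2 → R1. The join is lossless.

Yes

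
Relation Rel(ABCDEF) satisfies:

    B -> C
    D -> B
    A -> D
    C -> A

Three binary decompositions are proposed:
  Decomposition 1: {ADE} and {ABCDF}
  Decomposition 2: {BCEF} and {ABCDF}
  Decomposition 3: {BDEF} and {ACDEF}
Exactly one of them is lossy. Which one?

Decomposition 1

Decomposition 1: common = {AD}, closure = {ABCD} → lossy.
Decomposition 2: common = {BCF}, closure = {ABCDF} → lossless.
Decomposition 3: common = {DEF}, closure = {ABCDEF} → lossless.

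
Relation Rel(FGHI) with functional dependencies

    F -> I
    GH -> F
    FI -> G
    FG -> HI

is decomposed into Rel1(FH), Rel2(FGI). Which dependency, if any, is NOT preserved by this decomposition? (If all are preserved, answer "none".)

Check GH → F: no single fragment contains all of {FGH}, and the restricted closure of {GH} across the fragments never reaches {F}.
F → I is preserved.
FI → G is preserved.
FG → HI is preserved.

GH -> F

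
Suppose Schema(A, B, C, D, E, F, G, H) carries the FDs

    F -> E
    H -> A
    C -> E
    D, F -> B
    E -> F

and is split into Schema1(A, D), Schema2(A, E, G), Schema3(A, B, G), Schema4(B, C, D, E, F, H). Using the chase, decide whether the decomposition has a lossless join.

No

Chase test. Columns are A, B, C, D, E, F, G, H; row i has aⱼ where attribute j ∈ Schemai, else bᵢⱼ.
Initial tableau (one row per fragment):
  row 1: a1 b12 b13 a4 b15 b16 b17 b18
  row 2: a1 b22 b23 b24 a5 b26 a7 b28
  row 3: a1 a2 b33 b34 b35 b36 a7 b38
  row 4: b41 a2 a3 a4 a5 a6 b47 a8
Rows 2 and 4 agree on E; apply E→F and equate their F entries.
No row becomes fully distinguished — the join is lossy.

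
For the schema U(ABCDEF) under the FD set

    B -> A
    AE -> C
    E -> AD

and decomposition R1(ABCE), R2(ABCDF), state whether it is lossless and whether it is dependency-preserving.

lossy and not dependency-preserving

Lossless test: (ABC)⁺ = {ABC}, which is a superkey of neither fragment — lossy.
Dependency preservation: the restricted closure of {E} across the fragments never reaches {AD}, so E → AD cannot be enforced without a join — not preserved.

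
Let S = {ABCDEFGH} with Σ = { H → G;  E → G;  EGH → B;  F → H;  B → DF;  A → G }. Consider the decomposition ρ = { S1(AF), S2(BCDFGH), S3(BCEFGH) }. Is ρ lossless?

No

Chase test. Columns are ABCDEFGH; row i has aⱼ where attribute j ∈ Si, else bᵢⱼ.
Initial tableau (one row per fragment):
  row 1: a1 b12 b13 b14 b15 a6 b17 b18
  row 2: b21 a2 a3 a4 b25 a6 a7 a8
  row 3: b31 a2 a3 b34 a5 a6 a7 a8
Rows 1 and 2 agree on F; apply F→H and equate their H entries.
Rows 2 and 3 agree on B; apply B→DF and equate their DF entries.
Rows 1 and 2 agree on H; apply H→G and equate their G entries.
No row becomes fully distinguished — the join is lossy.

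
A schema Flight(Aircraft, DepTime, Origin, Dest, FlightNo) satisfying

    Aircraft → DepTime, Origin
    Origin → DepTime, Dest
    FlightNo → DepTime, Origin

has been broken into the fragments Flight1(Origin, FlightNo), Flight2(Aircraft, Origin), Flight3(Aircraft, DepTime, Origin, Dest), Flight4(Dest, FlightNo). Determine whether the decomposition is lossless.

No

Chase test. Columns are Aircraft, DepTime, Origin, Dest, FlightNo; row i has aⱼ where attribute j ∈ Flighti, else bᵢⱼ.
Initial tableau (one row per fragment):
  row 1: b11 b12 a3 b14 a5
  row 2: a1 b22 a3 b24 b25
  row 3: a1 a2 a3 a4 b35
  row 4: b41 b42 b43 a4 a5
Rows 2 and 3 agree on Aircraft; apply Aircraft→DepTime, Origin and equate their DepTime, Origin entries.
Rows 1 and 2 agree on Origin; apply Origin→DepTime, Dest and equate their DepTime, Dest entries.
Rows 1 and 3 agree on Origin; apply Origin→DepTime, Dest and equate their DepTime, Dest entries.
Rows 1 and 4 agree on FlightNo; apply FlightNo→DepTime, Origin and equate their DepTime, Origin entries.
No row becomes fully distinguished — the join is lossy.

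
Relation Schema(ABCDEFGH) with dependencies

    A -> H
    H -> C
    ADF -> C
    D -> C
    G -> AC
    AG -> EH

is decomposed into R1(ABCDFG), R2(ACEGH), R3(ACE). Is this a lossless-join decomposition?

Yes

Chase test. Columns are ABCDEFGH; row i has aⱼ where attribute j ∈ Ri, else bᵢⱼ.
Initial tableau (one row per fragment):
  row 1: a1 a2 a3 a4 b15 a6 a7 b18
  row 2: a1 b22 a3 b24 a5 b26 a7 a8
  row 3: a1 b32 a3 b34 a5 b36 b37 b38
Rows 1 and 2 agree on A; apply A→H and equate their H entries.
Rows 1 and 3 agree on A; apply A→H and equate their H entries.
Rows 1 and 2 agree on AG; apply AG→EH and equate their EH entries.
Row 1 is now all distinguished symbols — the join is lossless.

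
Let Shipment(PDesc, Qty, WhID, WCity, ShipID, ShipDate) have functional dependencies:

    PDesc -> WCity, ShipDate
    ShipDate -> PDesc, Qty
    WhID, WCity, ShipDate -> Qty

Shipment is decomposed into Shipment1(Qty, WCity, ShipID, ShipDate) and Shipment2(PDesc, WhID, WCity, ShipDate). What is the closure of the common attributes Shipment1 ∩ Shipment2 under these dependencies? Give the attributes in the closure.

PDesc, Qty, WCity, ShipDate

Shipment1 ∩ Shipment2 = {WCity, ShipDate}.
ShipDate → PDesc, Qty applies, adding PDesc, Qty
Closure: {PDesc, Qty, WCity, ShipDate}.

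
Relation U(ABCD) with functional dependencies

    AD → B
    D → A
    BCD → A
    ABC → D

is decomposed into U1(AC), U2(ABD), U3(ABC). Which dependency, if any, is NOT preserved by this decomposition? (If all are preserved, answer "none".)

Check ABC → D: no single fragment contains all of {ABCD}, and the restricted closure of {ABC} across the fragments never reaches {D}.
AD → B is preserved.
D → A is preserved.
BCD → A is preserved.

ABC → D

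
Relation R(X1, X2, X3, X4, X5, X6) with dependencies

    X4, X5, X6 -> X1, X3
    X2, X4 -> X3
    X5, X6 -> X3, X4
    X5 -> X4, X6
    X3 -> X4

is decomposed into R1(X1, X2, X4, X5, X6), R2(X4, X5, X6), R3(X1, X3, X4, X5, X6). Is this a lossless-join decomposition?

Yes

Chase test. Columns are X1, X2, X3, X4, X5, X6; row i has aⱼ where attribute j ∈ Ri, else bᵢⱼ.
Initial tableau (one row per fragment):
  row 1: a1 a2 b13 a4 a5 a6
  row 2: b21 b22 b23 a4 a5 a6
  row 3: a1 b32 a3 a4 a5 a6
Rows 1 and 2 agree on X4, X5, X6; apply X4, X5, X6→X1, X3 and equate their X1, X3 entries.
Rows 1 and 3 agree on X4, X5, X6; apply X4, X5, X6→X1, X3 and equate their X1, X3 entries.
Row 1 is now all distinguished symbols — the join is lossless.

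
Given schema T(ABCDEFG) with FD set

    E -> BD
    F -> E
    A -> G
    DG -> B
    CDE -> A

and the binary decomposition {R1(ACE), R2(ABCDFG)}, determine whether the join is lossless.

Common attributes: R1 ∩ R2 = {AC}.
Closure of {AC}: A → G applies, adding G. So (AC)⁺ = {ACG}.
The closure contains neither all of R1 = {ACE} nor all of R2 = {ABCDFG}, so the common attributes are not a superkey of either fragment. The join is lossy.

No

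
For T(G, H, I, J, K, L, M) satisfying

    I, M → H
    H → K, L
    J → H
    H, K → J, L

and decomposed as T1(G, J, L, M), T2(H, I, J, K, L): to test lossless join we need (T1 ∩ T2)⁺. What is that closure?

H, J, K, L

T1 ∩ T2 = {J, L}.
J → H applies, adding H
H → K, L applies, adding K
Closure: {H, J, K, L}.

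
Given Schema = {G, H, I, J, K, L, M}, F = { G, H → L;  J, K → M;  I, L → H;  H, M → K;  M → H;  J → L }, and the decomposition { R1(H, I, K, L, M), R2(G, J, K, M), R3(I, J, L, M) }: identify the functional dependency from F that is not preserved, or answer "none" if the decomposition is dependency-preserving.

G, H → L

Check G, H → L: no single fragment contains all of {G, H, L}, and the restricted closure of {G, H} across the fragments never reaches {L}.
J, K → M is preserved.
I, L → H is preserved.
H, M → K is preserved.
M → H is preserved.
J → L is preserved.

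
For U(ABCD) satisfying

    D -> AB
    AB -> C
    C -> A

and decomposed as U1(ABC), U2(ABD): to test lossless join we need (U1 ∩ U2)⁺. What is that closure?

ABC

U1 ∩ U2 = {AB}.
AB → C applies, adding C
Closure: {ABC}.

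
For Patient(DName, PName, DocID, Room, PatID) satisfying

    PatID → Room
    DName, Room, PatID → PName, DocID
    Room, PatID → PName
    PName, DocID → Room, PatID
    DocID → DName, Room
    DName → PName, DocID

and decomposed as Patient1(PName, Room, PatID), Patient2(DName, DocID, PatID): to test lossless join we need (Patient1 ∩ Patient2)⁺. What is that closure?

PName, Room, PatID

Patient1 ∩ Patient2 = {PatID}.
PatID → Room applies, adding Room
Room, PatID → PName applies, adding PName
Closure: {PName, Room, PatID}.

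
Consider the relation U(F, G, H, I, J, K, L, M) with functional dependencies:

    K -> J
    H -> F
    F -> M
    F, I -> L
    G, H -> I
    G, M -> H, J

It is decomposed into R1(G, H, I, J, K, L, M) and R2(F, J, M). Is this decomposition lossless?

Common attributes: R1 ∩ R2 = {J, M}.
No dependency enlarges {J, M}, so (J, M)⁺ = {J, M}.
The closure contains neither all of R1 = {G, H, I, J, K, L, M} nor all of R2 = {F, J, M}, so the common attributes are not a superkey of either fragment. The join is lossy.

No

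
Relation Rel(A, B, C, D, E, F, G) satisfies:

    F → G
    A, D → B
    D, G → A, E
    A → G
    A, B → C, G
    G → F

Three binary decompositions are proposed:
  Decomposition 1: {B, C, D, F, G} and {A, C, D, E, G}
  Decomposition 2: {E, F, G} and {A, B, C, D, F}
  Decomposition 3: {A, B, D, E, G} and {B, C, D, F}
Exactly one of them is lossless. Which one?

Decomposition 1: common = {C, D, G}, closure = {A, B, C, D, E, F, G} → lossless.
Decomposition 2: common = {F}, closure = {F, G} → lossy.
Decomposition 3: common = {B, D}, closure = {B, D} → lossy.

Decomposition 1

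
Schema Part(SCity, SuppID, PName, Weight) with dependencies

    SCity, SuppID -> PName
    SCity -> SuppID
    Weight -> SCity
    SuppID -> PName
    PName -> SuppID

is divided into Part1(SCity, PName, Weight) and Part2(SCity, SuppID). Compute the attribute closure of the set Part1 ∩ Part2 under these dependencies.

Part1 ∩ Part2 = {SCity}.
SCity → SuppID applies, adding SuppID
SuppID → PName applies, adding PName
Closure: {SCity, SuppID, PName}.

SCity, SuppID, PName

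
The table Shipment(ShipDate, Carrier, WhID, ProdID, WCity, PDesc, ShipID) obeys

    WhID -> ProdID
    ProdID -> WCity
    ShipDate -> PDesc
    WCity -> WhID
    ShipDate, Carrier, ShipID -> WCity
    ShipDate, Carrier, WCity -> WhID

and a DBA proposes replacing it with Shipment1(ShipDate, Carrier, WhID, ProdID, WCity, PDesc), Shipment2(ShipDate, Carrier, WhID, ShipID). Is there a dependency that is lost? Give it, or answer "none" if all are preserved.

none

WhID → ProdID lies within Shipment1.
ProdID → WCity lies within Shipment1.
ShipDate → PDesc lies within Shipment1.
WCity → WhID lies within Shipment1.
ShipDate, Carrier, ShipID → WCity: restricted closure across fragments reaches WCity.
ShipDate, Carrier, WCity → WhID lies within Shipment1.
Every dependency is enforceable on the fragments, so the decomposition is dependency-preserving.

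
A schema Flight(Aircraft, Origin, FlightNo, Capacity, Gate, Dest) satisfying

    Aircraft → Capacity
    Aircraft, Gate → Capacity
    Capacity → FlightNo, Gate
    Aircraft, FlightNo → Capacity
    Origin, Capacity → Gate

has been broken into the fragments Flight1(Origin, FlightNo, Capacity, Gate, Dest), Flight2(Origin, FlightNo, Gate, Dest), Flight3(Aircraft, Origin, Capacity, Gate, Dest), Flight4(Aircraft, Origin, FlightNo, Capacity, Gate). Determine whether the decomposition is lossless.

Chase test. Columns are Aircraft, Origin, FlightNo, Capacity, Gate, Dest; row i has aⱼ where attribute j ∈ Flighti, else bᵢⱼ.
Initial tableau (one row per fragment):
  row 1: b11 a2 a3 a4 a5 a6
  row 2: b21 a2 a3 b24 a5 a6
  row 3: a1 a2 b33 a4 a5 a6
  row 4: a1 a2 a3 a4 a5 b46
Rows 1 and 3 agree on Capacity; apply Capacity→FlightNo, Gate and equate their FlightNo, Gate entries.
Row 3 is now all distinguished symbols — the join is lossless.

Yes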